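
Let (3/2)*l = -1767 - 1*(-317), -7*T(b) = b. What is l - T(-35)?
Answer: -2915/3 ≈ -971.67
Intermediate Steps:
T(b) = -b/7
l = -2900/3 (l = 2*(-1767 - 1*(-317))/3 = 2*(-1767 + 317)/3 = (⅔)*(-1450) = -2900/3 ≈ -966.67)
l - T(-35) = -2900/3 - (-1)*(-35)/7 = -2900/3 - 1*5 = -2900/3 - 5 = -2915/3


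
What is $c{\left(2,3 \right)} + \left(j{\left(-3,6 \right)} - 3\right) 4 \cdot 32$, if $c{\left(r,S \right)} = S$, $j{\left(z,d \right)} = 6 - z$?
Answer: $771$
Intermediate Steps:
$c{\left(2,3 \right)} + \left(j{\left(-3,6 \right)} - 3\right) 4 \cdot 32 = 3 + \left(\left(6 - -3\right) - 3\right) 4 \cdot 32 = 3 + \left(\left(6 + 3\right) - 3\right) 4 \cdot 32 = 3 + \left(9 - 3\right) 4 \cdot 32 = 3 + 6 \cdot 4 \cdot 32 = 3 + 24 \cdot 32 = 3 + 768 = 771$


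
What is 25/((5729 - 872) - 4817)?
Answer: 5/8 ≈ 0.62500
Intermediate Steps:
25/((5729 - 872) - 4817) = 25/(4857 - 4817) = 25/40 = 25*(1/40) = 5/8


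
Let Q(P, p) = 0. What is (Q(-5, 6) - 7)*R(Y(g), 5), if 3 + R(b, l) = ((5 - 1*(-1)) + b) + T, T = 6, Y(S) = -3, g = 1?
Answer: -42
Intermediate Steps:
R(b, l) = 9 + b (R(b, l) = -3 + (((5 - 1*(-1)) + b) + 6) = -3 + (((5 + 1) + b) + 6) = -3 + ((6 + b) + 6) = -3 + (12 + b) = 9 + b)
(Q(-5, 6) - 7)*R(Y(g), 5) = (0 - 7)*(9 - 3) = -7*6 = -42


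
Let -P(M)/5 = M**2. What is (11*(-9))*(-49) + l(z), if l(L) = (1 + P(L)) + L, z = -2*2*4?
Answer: 3556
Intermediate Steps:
P(M) = -5*M**2
z = -16 (z = -4*4 = -16)
l(L) = 1 + L - 5*L**2 (l(L) = (1 - 5*L**2) + L = 1 + L - 5*L**2)
(11*(-9))*(-49) + l(z) = (11*(-9))*(-49) + (1 - 16 - 5*(-16)**2) = -99*(-49) + (1 - 16 - 5*256) = 4851 + (1 - 16 - 1280) = 4851 - 1295 = 3556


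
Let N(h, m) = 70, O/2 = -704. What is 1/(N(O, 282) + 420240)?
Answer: 1/420310 ≈ 2.3792e-6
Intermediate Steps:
O = -1408 (O = 2*(-704) = -1408)
1/(N(O, 282) + 420240) = 1/(70 + 420240) = 1/420310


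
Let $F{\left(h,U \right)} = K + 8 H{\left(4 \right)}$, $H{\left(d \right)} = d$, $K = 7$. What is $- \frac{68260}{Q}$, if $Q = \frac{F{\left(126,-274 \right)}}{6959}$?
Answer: $- \frac{475021340}{39} \approx -1.218 \cdot 10^{7}$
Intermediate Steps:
$F{\left(h,U \right)} = 39$ ($F{\left(h,U \right)} = 7 + 8 \cdot 4 = 7 + 32 = 39$)
$Q = \frac{39}{6959} \approx 0.0056043$
$- \frac{68260}{Q} = - \frac{68260}{\frac{39}{6959}} = \left(-68260\right) \frac{6959}{39} = - \frac{475021340}{39}$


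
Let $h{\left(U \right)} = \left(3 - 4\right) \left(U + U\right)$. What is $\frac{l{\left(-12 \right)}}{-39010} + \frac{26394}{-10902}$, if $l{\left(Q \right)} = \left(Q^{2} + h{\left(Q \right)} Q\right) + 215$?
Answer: $- \frac{171733997}{70881170} \approx -2.4228$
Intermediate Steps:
$h{\left(U \right)} = - 2 U$
$l{\left(Q \right)} = 215 - Q^{2}$ ($l{\left(Q \right)} = \left(Q^{2} + - 2 Q Q\right) + 215 = \left(Q^{2} - 2 Q^{2}\right) + 215 = - Q^{2} + 215 = 215 - Q^{2}$)
$\frac{l{\left(-12 \right)}}{-39010} + \frac{26394}{-10902} = \frac{215 - \left(-12\right)^{2}}{-39010} + \frac{26394}{-10902} = \left(215 - 144\right) \left(- \frac{1}{39010}\right) + 26394 \left(- \frac{1}{10902}\right) = \left(215 - 144\right) \left(- \frac{1}{39010}\right) - \frac{4399}{1817} = 71 \left(- \frac{1}{39010}\right) - \frac{4399}{1817} = - \frac{71}{39010} - \frac{4399}{1817} = - \frac{171733997}{70881170}$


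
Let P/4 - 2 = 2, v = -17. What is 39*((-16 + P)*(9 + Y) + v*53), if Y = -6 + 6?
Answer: -35139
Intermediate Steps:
Y = 0
P = 16 (P = 8 + 4*2 = 8 + 8 = 16)
39*((-16 + P)*(9 + Y) + v*53) = 39*((-16 + 16)*(9 + 0) - 17*53) = 39*(0*9 - 901) = 39*(0 - 901) = 39*(-901) = -35139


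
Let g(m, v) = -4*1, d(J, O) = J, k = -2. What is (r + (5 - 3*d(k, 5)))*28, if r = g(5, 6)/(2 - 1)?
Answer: 196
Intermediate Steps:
g(m, v) = -4
r = -4 (r = -4/(2 - 1) = -4/1 = -4*1 = -4)
(r + (5 - 3*d(k, 5)))*28 = (-4 + (5 - 3*(-2)))*28 = (-4 + (5 + 6))*28 = (-4 + 11)*28 = 7*28 = 196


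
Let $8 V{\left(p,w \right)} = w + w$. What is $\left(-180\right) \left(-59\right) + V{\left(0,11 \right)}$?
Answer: $\frac{42491}{4} \approx 10623.0$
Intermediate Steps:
$V{\left(p,w \right)} = \frac{w}{4}$ ($V{\left(p,w \right)} = \frac{w + w}{8} = \frac{2 w}{8} = \frac{w}{4}$)
$\left(-180\right) \left(-59\right) + V{\left(0,11 \right)} = \left(-180\right) \left(-59\right) + \frac{1}{4} \cdot 11 = 10620 + \frac{11}{4} = \frac{42491}{4}$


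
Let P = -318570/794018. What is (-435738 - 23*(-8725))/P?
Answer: 93322126567/159285 ≈ 5.8588e+5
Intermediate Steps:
P = -159285/397009 (P = -318570*1/794018 = -159285/397009 ≈ -0.40121)
(-435738 - 23*(-8725))/P = (-435738 - 23*(-8725))/(-159285/397009) = (-435738 - 1*(-200675))*(-397009/159285) = (-435738 + 200675)*(-397009/159285) = -235063*(-397009/159285) = 93322126567/159285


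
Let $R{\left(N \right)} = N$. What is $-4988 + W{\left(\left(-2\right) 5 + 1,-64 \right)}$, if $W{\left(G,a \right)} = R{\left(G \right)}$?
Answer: $-4997$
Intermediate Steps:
$W{\left(G,a \right)} = G$
$-4988 + W{\left(\left(-2\right) 5 + 1,-64 \right)} = -4988 + \left(\left(-2\right) 5 + 1\right) = -4988 + \left(-10 + 1\right) = -4988 - 9 = -4997$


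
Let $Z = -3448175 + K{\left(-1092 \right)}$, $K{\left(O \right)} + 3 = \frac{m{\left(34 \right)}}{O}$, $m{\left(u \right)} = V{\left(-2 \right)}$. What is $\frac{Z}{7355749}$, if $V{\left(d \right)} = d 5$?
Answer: $- \frac{1882705183}{4016238954} \approx -0.46877$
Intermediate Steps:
$V{\left(d \right)} = 5 d$
$m{\left(u \right)} = -10$ ($m{\left(u \right)} = 5 \left(-2\right) = -10$)
$K{\left(O \right)} = -3 - \frac{10}{O}$
$Z = - \frac{1882705183}{546}$ ($Z = -3448175 - \left(3 + \frac{10}{-1092}\right) = -3448175 - \frac{1633}{546} = - \frac{1882705183}{546} \approx -3.4482 \cdot 10^{6}$)
$\frac{Z}{7355749} = - \frac{1882705183}{546 \cdot 7355749} = \left(- \frac{1882705183}{546}\right) \frac{1}{7355749} = - \frac{1882705183}{4016238954}$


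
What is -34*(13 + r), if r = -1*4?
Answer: -306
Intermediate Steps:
r = -4
-34*(13 + r) = -34*(13 - 4) = -34*9 = -2*153 = -306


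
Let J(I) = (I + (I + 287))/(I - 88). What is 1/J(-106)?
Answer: -194/75 ≈ -2.5867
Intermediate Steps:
J(I) = (287 + 2*I)/(-88 + I) (J(I) = (I + (287 + I))/(-88 + I) = (287 + 2*I)/(-88 + I))
1/J(-106) = 1/((287 + 2*(-106))/(-88 - 106)) = 1/((287 - 212)/(-194)) = 1/(-1/194*75) = 1/(-75/194) = -194/75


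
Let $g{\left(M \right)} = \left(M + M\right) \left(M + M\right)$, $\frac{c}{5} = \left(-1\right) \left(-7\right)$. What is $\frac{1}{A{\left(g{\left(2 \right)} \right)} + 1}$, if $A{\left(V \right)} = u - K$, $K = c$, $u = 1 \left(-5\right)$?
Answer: $- \frac{1}{39} \approx -0.025641$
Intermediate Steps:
$u = -5$
$c = 35$ ($c = 5 \left(\left(-1\right) \left(-7\right)\right) = 5 \cdot 7 = 35$)
$g{\left(M \right)} = 4 M^{2}$ ($g{\left(M \right)} = 2 M 2 M = 4 M^{2}$)
$K = 35$
$A{\left(V \right)} = -40$ ($A{\left(V \right)} = -5 - 35 = -40$)
$\frac{1}{A{\left(g{\left(2 \right)} \right)} + 1} = \frac{1}{-40 + 1} = \frac{1}{-39} = - \frac{1}{39}$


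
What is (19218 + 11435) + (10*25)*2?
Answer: 31153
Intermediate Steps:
(19218 + 11435) + (10*25)*2 = 30653 + 250*2 = 30653 + 500 = 31153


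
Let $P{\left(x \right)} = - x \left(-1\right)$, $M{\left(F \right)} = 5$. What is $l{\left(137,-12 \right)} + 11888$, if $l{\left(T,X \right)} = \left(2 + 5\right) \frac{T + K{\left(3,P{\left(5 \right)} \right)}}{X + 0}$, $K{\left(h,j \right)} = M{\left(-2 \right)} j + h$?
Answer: $\frac{47167}{4} \approx 11792.0$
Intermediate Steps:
$P{\left(x \right)} = x$
$K{\left(h,j \right)} = h + 5 j$ ($K{\left(h,j \right)} = 5 j + h = h + 5 j$)
$l{\left(T,X \right)} = \frac{7 \left(28 + T\right)}{X}$ ($l{\left(T,X \right)} = \left(2 + 5\right) \frac{T + \left(3 + 5 \cdot 5\right)}{X + 0} = 7 \frac{T + \left(3 + 25\right)}{X} = 7 \frac{T + 28}{X} = 7 \frac{28 + T}{X} = \frac{7 \left(28 + T\right)}{X}$)
$l{\left(137,-12 \right)} + 11888 = \frac{7 \left(28 + 137\right)}{-12} + 11888 = 7 \left(- \frac{1}{12}\right) 165 + 11888 = - \frac{385}{4} + 11888 = \frac{47167}{4}$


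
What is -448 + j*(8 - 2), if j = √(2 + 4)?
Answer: -448 + 6*√6 ≈ -433.30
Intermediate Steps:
j = √6 ≈ 2.4495
-448 + j*(8 - 2) = -448 + √6*(8 - 2) = -448 + √6*6 = -448 + 6*√6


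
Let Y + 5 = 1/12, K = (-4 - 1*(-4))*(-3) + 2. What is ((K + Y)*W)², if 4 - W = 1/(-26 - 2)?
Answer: 319225/2304 ≈ 138.55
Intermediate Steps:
W = 113/28 (W = 4 - 1/(-26 - 2) = 4 - 1/(-28) = 4 - 1*(-1/28) = 4 + 1/28 = 113/28 ≈ 4.0357)
K = 2 (K = (-4 + 4)*(-3) + 2 = 0*(-3) + 2 = 0 + 2 = 2)
Y = -59/12 (Y = -5 + 1/12 = -59/12 ≈ -4.9167)
((K + Y)*W)² = ((2 - 59/12)*(113/28))² = (-35/12*113/28)² = (-565/48)² = 319225/2304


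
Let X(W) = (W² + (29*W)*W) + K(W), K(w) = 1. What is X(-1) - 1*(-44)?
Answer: 75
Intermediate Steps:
X(W) = 1 + 30*W² (X(W) = (W² + (29*W)*W) + 1 = (W² + 29*W²) + 1 = 30*W² + 1 = 1 + 30*W²)
X(-1) - 1*(-44) = (1 + 30*(-1)²) - 1*(-44) = (1 + 30*1) + 44 = (1 + 30) + 44 = 31 + 44 = 75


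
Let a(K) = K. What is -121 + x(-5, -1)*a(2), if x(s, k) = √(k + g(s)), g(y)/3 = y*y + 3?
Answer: -121 + 2*√83 ≈ -102.78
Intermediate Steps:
g(y) = 9 + 3*y² (g(y) = 3*(y*y + 3) = 3*(y² + 3) = 3*(3 + y²) = 9 + 3*y²)
x(s, k) = √(9 + k + 3*s²) (x(s, k) = √(k + (9 + 3*s²)) = √(9 + k + 3*s²))
-121 + x(-5, -1)*a(2) = -121 + √(9 - 1 + 3*(-5)²)*2 = -121 + √(9 - 1 + 3*25)*2 = -121 + √(9 - 1 + 75)*2 = -121 + √83*2 = -121 + 2*√83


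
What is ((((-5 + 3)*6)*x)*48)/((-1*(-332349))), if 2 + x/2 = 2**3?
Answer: -2304/110783 ≈ -0.020797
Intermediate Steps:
x = 12 (x = -4 + 2*2**3 = -4 + 2*8 = -4 + 16 = 12)
((((-5 + 3)*6)*x)*48)/((-1*(-332349))) = ((((-5 + 3)*6)*12)*48)/((-1*(-332349))) = ((-2*6*12)*48)/332349 = (-12*12*48)*(1/332349) = -144*48*(1/332349) = -6912*1/332349 = -2304/110783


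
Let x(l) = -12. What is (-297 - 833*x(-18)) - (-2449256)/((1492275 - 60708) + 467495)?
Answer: 9210725797/949531 ≈ 9700.3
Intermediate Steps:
(-297 - 833*x(-18)) - (-2449256)/((1492275 - 60708) + 467495) = (-297 - 833*(-12)) - (-2449256)/((1492275 - 60708) + 467495) = (-297 + 9996) - (-2449256)/(1431567 + 467495) = 9699 - (-2449256)/1899062 = 9699 - 1*(-1224628/949531) = 9699 + 1224628/949531 = 9210725797/949531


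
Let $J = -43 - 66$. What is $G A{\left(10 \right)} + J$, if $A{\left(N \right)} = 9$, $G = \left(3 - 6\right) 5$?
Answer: $-244$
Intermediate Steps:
$G = -15$ ($G = \left(-3\right) 5 = -15$)
$J = -109$ ($J = -43 - 66 = -109$)
$G A{\left(10 \right)} + J = \left(-15\right) 9 - 109 = -135 - 109 = -244$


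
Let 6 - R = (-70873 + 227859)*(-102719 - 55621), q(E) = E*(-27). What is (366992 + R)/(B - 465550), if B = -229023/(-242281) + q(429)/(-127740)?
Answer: -256438360135384745240/4802754407192719 ≈ -53394.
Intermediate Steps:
q(E) = -27*E
R = 24857163246 (R = 6 - (-70873 + 227859)*(-102719 - 55621) = 6 - 156986*(-158340) = 6 - 1*(-24857163240) = 6 + 24857163240 = 24857163246)
B = 10687246281/10316324980 (B = -229023/(-242281) - 27*429/(-127740) = -229023*(-1/242281) - 11583*(-1/127740) = 229023/242281 + 3861/42580 = 10687246281/10316324980 ≈ 1.0360)
(366992 + R)/(B - 465550) = (366992 + 24857163246)/(10687246281/10316324980 - 465550) = 24857530238/(-4802754407192719/10316324980) = 24857530238*(-10316324980/4802754407192719) = -256438360135384745240/4802754407192719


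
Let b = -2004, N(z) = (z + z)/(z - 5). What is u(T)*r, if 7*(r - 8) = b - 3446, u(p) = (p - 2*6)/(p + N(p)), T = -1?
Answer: -105183/7 ≈ -15026.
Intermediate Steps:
N(z) = 2*z/(-5 + z) (N(z) = (2*z)/(-5 + z) = 2*z/(-5 + z))
u(p) = (-12 + p)/(p + 2*p/(-5 + p)) (u(p) = (p - 2*6)/(p + 2*p/(-5 + p)) = (p - 12)/(p + 2*p/(-5 + p)) = (-12 + p)/(p + 2*p/(-5 + p)))
r = -5394/7 (r = 8 + (-2004 - 3446)/7 = 8 + (⅐)*(-5450) = 8 - 5450/7 = -5394/7 ≈ -770.57)
u(T)*r = ((-12 - 1)*(-5 - 1)/((-1)*(-3 - 1)))*(-5394/7) = -1*(-13)*(-6)/(-4)*(-5394/7) = -1*(-¼)*(-13)*(-6)*(-5394/7) = (39/2)*(-5394/7) = -105183/7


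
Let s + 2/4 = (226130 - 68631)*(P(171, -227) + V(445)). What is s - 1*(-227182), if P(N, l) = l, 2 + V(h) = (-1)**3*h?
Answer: -211854289/2 ≈ -1.0593e+8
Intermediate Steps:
V(h) = -2 - h (V(h) = -2 + (-1)**3*h = -2 - h)
s = -212308653/2 (s = -1/2 + (226130 - 68631)*(-227 + (-2 - 1*445)) = -1/2 + 157499*(-227 + (-2 - 445)) = -1/2 + 157499*(-227 - 447) = -1/2 + 157499*(-674) = -1/2 - 106154326 = -212308653/2 ≈ -1.0615e+8)
s - 1*(-227182) = -212308653/2 - 1*(-227182) = -212308653/2 + 227182 = -211854289/2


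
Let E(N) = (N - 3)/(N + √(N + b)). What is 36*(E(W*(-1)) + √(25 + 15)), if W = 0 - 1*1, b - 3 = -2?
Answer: 72 - 72*√2 + 72*√10 ≈ 197.86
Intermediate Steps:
b = 1 (b = 3 - 2 = 1)
W = -1 (W = 0 - 1 = -1)
E(N) = (-3 + N)/(N + √(1 + N)) (E(N) = (N - 3)/(N + √(N + 1)) = (-3 + N)/(N + √(1 + N)))
36*(E(W*(-1)) + √(25 + 15)) = 36*((-3 - 1*(-1))/(-1*(-1) + √(1 - 1*(-1))) + √(25 + 15)) = 36*((-3 + 1)/(1 + √(1 + 1)) + √40) = 36*(-2/(1 + √2) + 2*√10) = -72/(1 + √2) + 72*√10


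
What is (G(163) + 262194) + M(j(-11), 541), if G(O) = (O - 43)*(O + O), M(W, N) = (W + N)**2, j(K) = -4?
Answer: 589683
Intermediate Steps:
M(W, N) = (N + W)**2
G(O) = 2*O*(-43 + O) (G(O) = (-43 + O)*(2*O) = 2*O*(-43 + O))
(G(163) + 262194) + M(j(-11), 541) = (2*163*(-43 + 163) + 262194) + (541 - 4)**2 = (2*163*120 + 262194) + 537**2 = (39120 + 262194) + 288369 = 301314 + 288369 = 589683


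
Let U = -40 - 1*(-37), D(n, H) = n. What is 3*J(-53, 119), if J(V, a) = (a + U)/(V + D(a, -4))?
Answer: 58/11 ≈ 5.2727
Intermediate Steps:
U = -3 (U = -40 + 37 = -3)
J(V, a) = (-3 + a)/(V + a) (J(V, a) = (a - 3)/(V + a) = (-3 + a)/(V + a))
3*J(-53, 119) = 3*((-3 + 119)/(-53 + 119)) = 3*(116/66) = 3*((1/66)*116) = 3*(58/33) = 58/11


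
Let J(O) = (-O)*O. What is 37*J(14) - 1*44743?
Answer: -51995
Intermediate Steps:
J(O) = -O**2
37*J(14) - 1*44743 = 37*(-1*14**2) - 1*44743 = 37*(-1*196) - 44743 = 37*(-196) - 44743 = -7252 - 44743 = -51995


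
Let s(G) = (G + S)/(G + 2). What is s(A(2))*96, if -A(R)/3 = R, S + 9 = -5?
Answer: 480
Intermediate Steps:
S = -14 (S = -9 - 5 = -14)
A(R) = -3*R
s(G) = (-14 + G)/(2 + G) (s(G) = (G - 14)/(G + 2) = (-14 + G)/(2 + G))
s(A(2))*96 = ((-14 - 3*2)/(2 - 3*2))*96 = ((-14 - 6)/(2 - 6))*96 = (-20/(-4))*96 = -¼*(-20)*96 = 5*96 = 480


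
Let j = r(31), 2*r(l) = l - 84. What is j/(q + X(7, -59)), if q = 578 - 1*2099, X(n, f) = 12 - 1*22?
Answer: 53/3062 ≈ 0.017309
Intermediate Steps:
r(l) = -42 + l/2 (r(l) = (l - 84)/2 = (-84 + l)/2 = -42 + l/2)
X(n, f) = -10 (X(n, f) = 12 - 22 = -10)
j = -53/2 (j = -42 + (½)*31 = -42 + 31/2 = -53/2 ≈ -26.500)
q = -1521 (q = 578 - 2099 = -1521)
j/(q + X(7, -59)) = -53/(2*(-1521 - 10)) = -53/2/(-1531) = -53/2*(-1/1531) = 53/3062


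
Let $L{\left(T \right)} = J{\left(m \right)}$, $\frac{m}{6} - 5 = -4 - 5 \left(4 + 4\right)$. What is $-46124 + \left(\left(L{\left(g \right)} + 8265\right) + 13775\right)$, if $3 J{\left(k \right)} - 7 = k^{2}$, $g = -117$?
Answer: $- \frac{17489}{3} \approx -5829.7$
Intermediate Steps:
$m = -234$ ($m = 30 + 6 \left(-4 - 5 \left(4 + 4\right)\right) = 30 + 6 \left(-4 - 40\right) = 30 + 6 \left(-44\right) = 30 - 264 = -234$)
$J{\left(k \right)} = \frac{7}{3} + \frac{k^{2}}{3}$
$L{\left(T \right)} = \frac{54763}{3}$ ($L{\left(T \right)} = \frac{7}{3} + \frac{\left(-234\right)^{2}}{3} = \frac{7}{3} + \frac{1}{3} \cdot 54756 = \frac{7}{3} + 18252 = \frac{54763}{3}$)
$-46124 + \left(\left(L{\left(g \right)} + 8265\right) + 13775\right) = -46124 + \left(\left(\frac{54763}{3} + 8265\right) + 13775\right) = -46124 + \left(\frac{79558}{3} + 13775\right) = -46124 + \frac{120883}{3} = - \frac{17489}{3}$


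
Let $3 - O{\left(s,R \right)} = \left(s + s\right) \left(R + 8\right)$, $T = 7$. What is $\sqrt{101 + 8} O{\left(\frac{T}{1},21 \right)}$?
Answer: $- 403 \sqrt{109} \approx -4207.4$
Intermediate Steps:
$O{\left(s,R \right)} = 3 - 2 s \left(8 + R\right)$ ($O{\left(s,R \right)} = 3 - \left(s + s\right) \left(R + 8\right) = 3 - 2 s \left(8 + R\right)$)
$\sqrt{101 + 8} O{\left(\frac{T}{1},21 \right)} = \sqrt{101 + 8} \left(3 - 16 \cdot \frac{7}{1} - 42 \cdot \frac{7}{1}\right) = \sqrt{109} \left(3 - 16 \cdot 7 \cdot 1 - 42 \cdot 7 \cdot 1\right) = \sqrt{109} \left(3 - 112 - 42 \cdot 7\right) = \sqrt{109} \left(3 - 112 - 294\right) = \sqrt{109} \left(-403\right) = - 403 \sqrt{109}$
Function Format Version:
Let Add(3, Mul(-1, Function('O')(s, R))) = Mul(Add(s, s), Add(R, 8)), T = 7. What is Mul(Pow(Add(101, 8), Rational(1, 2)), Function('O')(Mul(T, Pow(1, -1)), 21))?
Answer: Mul(-403, Pow(109, Rational(1, 2))) ≈ -4207.4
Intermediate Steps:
Function('O')(s, R) = Add(3, Mul(-2, s, Add(8, R))) (Function('O')(s, R) = Add(3, Mul(-1, Mul(Add(s, s), Add(R, 8)))) = Add(3, Mul(-1, Mul(Mul(2, s), Add(8, R)))) = Add(3, Mul(-1, Mul(2, s, Add(8, R)))) = Add(3, Mul(-2, s, Add(8, R))))
Mul(Pow(Add(101, 8), Rational(1, 2)), Function('O')(Mul(T, Pow(1, -1)), 21)) = Mul(Pow(Add(101, 8), Rational(1, 2)), Add(3, Mul(-16, Mul(7, Pow(1, -1))), Mul(-2, 21, Mul(7, Pow(1, -1))))) = Mul(Pow(109, Rational(1, 2)), Add(3, Mul(-16, Mul(7, 1)), Mul(-2, 21, Mul(7, 1)))) = Mul(Pow(109, Rational(1, 2)), Add(3, Mul(-16, 7), Mul(-2, 21, 7))) = Mul(Pow(109, Rational(1, 2)), Add(3, -112, -294)) = Mul(Pow(109, Rational(1, 2)), -403) = Mul(-403, Pow(109, Rational(1, 2)))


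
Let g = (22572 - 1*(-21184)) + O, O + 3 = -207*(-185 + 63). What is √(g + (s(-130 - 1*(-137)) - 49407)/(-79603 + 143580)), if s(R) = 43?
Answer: 5*√11297855749443/63977 ≈ 262.69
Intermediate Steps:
O = 25251 (O = -3 - 207*(-185 + 63) = -3 - 207*(-122) = -3 + 25254 = 25251)
g = 69007 (g = (22572 - 1*(-21184)) + 25251 = (22572 + 21184) + 25251 = 43756 + 25251 = 69007)
√(g + (s(-130 - 1*(-137)) - 49407)/(-79603 + 143580)) = √(69007 + (43 - 49407)/(-79603 + 143580)) = √(69007 - 49364/63977) = √(4414811475/63977) = 5*√11297855749443/63977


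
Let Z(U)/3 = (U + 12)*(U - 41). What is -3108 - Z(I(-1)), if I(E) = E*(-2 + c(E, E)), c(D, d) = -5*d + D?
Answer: -1818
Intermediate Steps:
c(D, d) = D - 5*d
I(E) = E*(-2 - 4*E) (I(E) = E*(-2 + (E - 5*E)) = E*(-2 - 4*E))
Z(U) = 3*(-41 + U)*(12 + U) (Z(U) = 3*((U + 12)*(U - 41)) = 3*((12 + U)*(-41 + U)) = 3*((-41 + U)*(12 + U)) = 3*(-41 + U)*(12 + U))
-3108 - Z(I(-1)) = -3108 - (-1476 - 174*(-1)*(-1 - 2*(-1)) + 3*(2*(-1)*(-1 - 2*(-1)))**2) = -3108 - (-1476 - 174*(-1)*(-1 + 2) + 3*(2*(-1)*(-1 + 2))**2) = -3108 - (-1476 - 174*(-1) + 3*(2*(-1)*1)**2) = -3108 - (-1476 - 87*(-2) + 3*(-2)**2) = -3108 - (-1476 + 174 + 3*4) = -3108 - (-1476 + 174 + 12) = -3108 - 1*(-1290) = -3108 + 1290 = -1818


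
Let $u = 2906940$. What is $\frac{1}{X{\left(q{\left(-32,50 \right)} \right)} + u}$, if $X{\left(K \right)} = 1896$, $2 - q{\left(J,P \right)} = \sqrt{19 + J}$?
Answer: $\frac{1}{2908836} \approx 3.4378 \cdot 10^{-7}$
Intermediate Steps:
$q{\left(J,P \right)} = 2 - \sqrt{19 + J}$
$\frac{1}{X{\left(q{\left(-32,50 \right)} \right)} + u} = \frac{1}{1896 + 2906940} = \frac{1}{2908836}$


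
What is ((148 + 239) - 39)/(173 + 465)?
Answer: 6/11 ≈ 0.54545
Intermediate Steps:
((148 + 239) - 39)/(173 + 465) = (387 - 39)/638 = 348*(1/638) = 6/11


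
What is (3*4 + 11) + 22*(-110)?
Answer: -2397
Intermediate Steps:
(3*4 + 11) + 22*(-110) = (12 + 11) - 2420 = 23 - 2420 = -2397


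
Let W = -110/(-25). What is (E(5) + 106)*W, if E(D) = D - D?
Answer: 2332/5 ≈ 466.40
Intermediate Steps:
E(D) = 0
W = 22/5 (W = -110*(-1/25) = 22/5 ≈ 4.4000)
(E(5) + 106)*W = (0 + 106)*(22/5) = 106*(22/5) = 2332/5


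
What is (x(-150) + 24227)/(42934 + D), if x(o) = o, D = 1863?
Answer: 24077/44797 ≈ 0.53747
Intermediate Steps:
(x(-150) + 24227)/(42934 + D) = (-150 + 24227)/(42934 + 1863) = 24077/44797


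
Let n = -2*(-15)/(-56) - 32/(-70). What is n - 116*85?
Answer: -1380411/140 ≈ -9860.1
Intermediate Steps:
n = -11/140 (n = 30*(-1/56) - 32*(-1/70) = -15/28 + 16/35 = -11/140 ≈ -0.078571)
n - 116*85 = -11/140 - 116*85 = -11/140 - 9860 = -1380411/140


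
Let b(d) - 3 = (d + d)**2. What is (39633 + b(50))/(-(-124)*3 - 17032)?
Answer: -12409/4165 ≈ -2.9794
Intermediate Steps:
b(d) = 3 + 4*d**2 (b(d) = 3 + (d + d)**2 = 3 + (2*d)**2 = 3 + 4*d**2)
(39633 + b(50))/(-(-124)*3 - 17032) = (39633 + (3 + 4*50**2))/(-(-124)*3 - 17032) = (39633 + (3 + 4*2500))/(-124*(-3) - 17032) = (39633 + (3 + 10000))/(372 - 17032) = (39633 + 10003)/(-16660) = 49636*(-1/16660) = -12409/4165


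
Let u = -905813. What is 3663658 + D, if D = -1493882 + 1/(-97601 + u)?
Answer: 2177183615263/1003414 ≈ 2.1698e+6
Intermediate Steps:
D = -1498982113149/1003414 (D = -1493882 + 1/(-97601 - 905813) = -1493882 + 1/(-1003414) = -1493882 - 1/1003414 = -1498982113149/1003414 ≈ -1.4939e+6)
3663658 + D = 3663658 - 1498982113149/1003414 = 2177183615263/1003414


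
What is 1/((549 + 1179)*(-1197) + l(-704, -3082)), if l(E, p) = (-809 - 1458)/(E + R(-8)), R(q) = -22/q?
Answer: -2805/5801897812 ≈ -4.8346e-7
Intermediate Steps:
l(E, p) = -2267/(11/4 + E) (l(E, p) = (-809 - 1458)/(E - 22/(-8)) = -2267/(E - 22*(-⅛)) = -2267/(E + 11/4) = -2267/(11/4 + E))
1/((549 + 1179)*(-1197) + l(-704, -3082)) = 1/((549 + 1179)*(-1197) - 9068/(11 + 4*(-704))) = 1/(1728*(-1197) - 9068/(11 - 2816)) = 1/(-2068416 - 9068/(-2805)) = 1/(-2068416 - 9068*(-1/2805)) = 1/(-2068416 + 9068/2805) = 1/(-5801897812/2805) = -2805/5801897812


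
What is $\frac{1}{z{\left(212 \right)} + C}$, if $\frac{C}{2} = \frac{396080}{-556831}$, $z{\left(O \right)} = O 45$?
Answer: $\frac{556831}{5311375580} \approx 0.00010484$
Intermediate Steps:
$z{\left(O \right)} = 45 O$
$C = - \frac{792160}{556831}$ ($C = 2 \frac{396080}{-556831} = 2 \cdot 396080 \left(- \frac{1}{556831}\right) = 2 \left(- \frac{396080}{556831}\right) = - \frac{792160}{556831} \approx -1.4226$)
$\frac{1}{z{\left(212 \right)} + C} = \frac{1}{45 \cdot 212 - \frac{792160}{556831}} = \frac{1}{9540 - \frac{792160}{556831}} = \frac{1}{\frac{5311375580}{556831}} = \frac{556831}{5311375580}$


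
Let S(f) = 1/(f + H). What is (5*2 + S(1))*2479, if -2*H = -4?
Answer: 76849/3 ≈ 25616.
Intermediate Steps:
H = 2 (H = -½*(-4) = 2)
S(f) = 1/(2 + f) (S(f) = 1/(f + 2) = 1/(2 + f))
(5*2 + S(1))*2479 = (5*2 + 1/(2 + 1))*2479 = (10 + 1/3)*2479 = (10 + ⅓)*2479 = (31/3)*2479 = 76849/3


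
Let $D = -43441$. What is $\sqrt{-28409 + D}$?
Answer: $5 i \sqrt{2874} \approx 268.05 i$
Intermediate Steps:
$\sqrt{-28409 + D} = \sqrt{-28409 - 43441} = \sqrt{-71850} = 5 i \sqrt{2874}$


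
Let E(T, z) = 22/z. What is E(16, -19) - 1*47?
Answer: -915/19 ≈ -48.158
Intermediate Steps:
E(16, -19) - 1*47 = 22/(-19) - 1*47 = 22*(-1/19) - 47 = -22/19 - 47 = -915/19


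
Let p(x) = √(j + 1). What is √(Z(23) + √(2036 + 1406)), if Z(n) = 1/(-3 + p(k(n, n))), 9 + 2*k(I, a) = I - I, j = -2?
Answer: √(-30 - 10*I + 100*√3442)/10 ≈ 7.6399 - 0.0065446*I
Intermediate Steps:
k(I, a) = -9/2 (k(I, a) = -9/2 + (I - I)/2 = -9/2 + (½)*0 = -9/2 + 0 = -9/2)
p(x) = I (p(x) = √(-2 + 1) = √(-1) = I)
Z(n) = (-3 - I)/10 (Z(n) = 1/(-3 + I) = (-3 - I)/10)
√(Z(23) + √(2036 + 1406)) = √((-3/10 - I/10) + √(2036 + 1406)) = √((-3/10 - I/10) + √3442) = √(-3/10 + √3442 - I/10)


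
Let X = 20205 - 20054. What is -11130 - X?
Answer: -11281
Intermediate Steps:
X = 151
-11130 - X = -11130 - 1*151 = -11130 - 151 = -11281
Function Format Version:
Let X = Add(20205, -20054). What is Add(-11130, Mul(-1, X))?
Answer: -11281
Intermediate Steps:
X = 151
Add(-11130, Mul(-1, X)) = Add(-11130, Mul(-1, 151)) = Add(-11130, -151) = -11281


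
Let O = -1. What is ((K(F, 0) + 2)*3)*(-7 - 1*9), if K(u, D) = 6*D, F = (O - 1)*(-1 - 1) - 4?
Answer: -96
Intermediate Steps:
F = 0 (F = (-1 - 1)*(-1 - 1) - 4 = -2*(-2) - 4 = 4 - 4 = 0)
((K(F, 0) + 2)*3)*(-7 - 1*9) = ((6*0 + 2)*3)*(-7 - 1*9) = ((0 + 2)*3)*(-7 - 9) = (2*3)*(-16) = 6*(-16) = -96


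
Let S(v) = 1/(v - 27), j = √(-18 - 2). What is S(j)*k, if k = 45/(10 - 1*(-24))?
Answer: -1215/25466 - 45*I*√5/12733 ≈ -0.047711 - 0.0079025*I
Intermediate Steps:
j = 2*I*√5 (j = √(-20) = 2*I*√5 ≈ 4.4721*I)
S(v) = 1/(-27 + v)
k = 45/34 (k = 45/(10 + 24) = 45/34 ≈ 1.3235)
S(j)*k = (45/34)/(-27 + 2*I*√5) = 45/(34*(-27 + 2*I*√5))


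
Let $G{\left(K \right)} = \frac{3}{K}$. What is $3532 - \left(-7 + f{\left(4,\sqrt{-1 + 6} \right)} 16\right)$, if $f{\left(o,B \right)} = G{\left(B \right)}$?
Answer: $3539 - \frac{48 \sqrt{5}}{5} \approx 3517.5$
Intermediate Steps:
$f{\left(o,B \right)} = \frac{3}{B}$
$3532 - \left(-7 + f{\left(4,\sqrt{-1 + 6} \right)} 16\right) = 3532 - \left(-7 + \frac{3}{\sqrt{-1 + 6}} \cdot 16\right) = 3532 - \left(-7 + \frac{3}{\sqrt{5}} \cdot 16\right) = 3532 - \left(-7 + 3 \frac{\sqrt{5}}{5} \cdot 16\right) = 3532 - \left(-7 + \frac{3 \sqrt{5}}{5} \cdot 16\right) = 3532 - \left(-7 + \frac{48 \sqrt{5}}{5}\right) = 3532 + \left(7 - \frac{48 \sqrt{5}}{5}\right) = 3539 - \frac{48 \sqrt{5}}{5}$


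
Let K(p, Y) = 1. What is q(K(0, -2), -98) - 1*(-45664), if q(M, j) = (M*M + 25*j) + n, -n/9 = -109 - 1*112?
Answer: 45204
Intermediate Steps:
n = 1989 (n = -9*(-109 - 1*112) = -9*(-109 - 112) = -9*(-221) = 1989)
q(M, j) = 1989 + M**2 + 25*j (q(M, j) = (M*M + 25*j) + 1989 = (M**2 + 25*j) + 1989 = 1989 + M**2 + 25*j)
q(K(0, -2), -98) - 1*(-45664) = (1989 + 1**2 + 25*(-98)) - 1*(-45664) = (1989 + 1 - 2450) + 45664 = -460 + 45664 = 45204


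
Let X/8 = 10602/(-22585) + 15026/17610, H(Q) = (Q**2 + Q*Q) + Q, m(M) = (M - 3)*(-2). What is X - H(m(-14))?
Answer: -93183417218/39772185 ≈ -2342.9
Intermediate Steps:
m(M) = 6 - 2*M (m(M) = (-3 + M)*(-2) = 6 - 2*M)
H(Q) = Q + 2*Q**2 (H(Q) = (Q**2 + Q**2) + Q = 2*Q**2 + Q = Q + 2*Q**2)
X = 122128792/39772185 (X = 8*(10602/(-22585) + 15026/17610) = 8*(10602*(-1/22585) + 15026*(1/17610)) = 8*(-10602/22585 + 7513/8805) = 8*(15266099/39772185) = 122128792/39772185 ≈ 3.0707)
X - H(m(-14)) = 122128792/39772185 - (6 - 2*(-14))*(1 + 2*(6 - 2*(-14))) = 122128792/39772185 - (6 + 28)*(1 + 2*(6 + 28)) = 122128792/39772185 - 34*(1 + 2*34) = 122128792/39772185 - 34*(1 + 68) = 122128792/39772185 - 34*69 = 122128792/39772185 - 1*2346 = 122128792/39772185 - 2346 = -93183417218/39772185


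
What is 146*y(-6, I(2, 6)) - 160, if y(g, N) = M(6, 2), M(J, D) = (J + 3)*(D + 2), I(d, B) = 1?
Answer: 5096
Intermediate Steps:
M(J, D) = (2 + D)*(3 + J) (M(J, D) = (3 + J)*(2 + D) = (2 + D)*(3 + J))
y(g, N) = 36 (y(g, N) = 6 + 2*6 + 3*2 + 2*6 = 6 + 12 + 6 + 12 = 36)
146*y(-6, I(2, 6)) - 160 = 146*36 - 160 = 5256 - 160 = 5096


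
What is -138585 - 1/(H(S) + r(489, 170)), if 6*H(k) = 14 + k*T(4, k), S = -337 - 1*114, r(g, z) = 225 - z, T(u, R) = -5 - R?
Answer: -4638024194/33467 ≈ -1.3859e+5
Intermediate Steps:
S = -451 (S = -337 - 114 = -451)
H(k) = 7/3 + k*(-5 - k)/6 (H(k) = (14 + k*(-5 - k))/6 = 7/3 + k*(-5 - k)/6)
-138585 - 1/(H(S) + r(489, 170)) = -138585 - 1/((7/3 - ⅙*(-451)*(5 - 451)) + (225 - 1*170)) = -138585 - 1/((7/3 - ⅙*(-451)*(-446)) + (225 - 170)) = -138585 - 1/((7/3 - 100573/3) + 55) = -138585 - 1/(-33522 + 55) = -138585 - 1/(-33467) = -138585 - 1*(-1/33467) = -138585 + 1/33467 = -4638024194/33467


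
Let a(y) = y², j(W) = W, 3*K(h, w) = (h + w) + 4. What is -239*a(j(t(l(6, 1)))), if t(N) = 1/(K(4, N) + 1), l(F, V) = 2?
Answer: -2151/169 ≈ -12.728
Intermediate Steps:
K(h, w) = 4/3 + h/3 + w/3 (K(h, w) = ((h + w) + 4)/3 = (4 + h + w)/3 = 4/3 + h/3 + w/3)
t(N) = 1/(11/3 + N/3) (t(N) = 1/((4/3 + (⅓)*4 + N/3) + 1) = 1/((4/3 + 4/3 + N/3) + 1) = 1/((8/3 + N/3) + 1) = 1/(11/3 + N/3))
-239*a(j(t(l(6, 1)))) = -239*9/(11 + 2)² = -239*(3/13)² = -239*9/169 = -2151/169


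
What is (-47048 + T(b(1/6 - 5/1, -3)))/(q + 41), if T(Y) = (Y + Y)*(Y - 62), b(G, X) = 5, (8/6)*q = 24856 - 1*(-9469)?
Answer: -190472/103139 ≈ -1.8468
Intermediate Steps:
q = 102975/4 (q = 3*(24856 - 1*(-9469))/4 = 3*(24856 + 9469)/4 = (¾)*34325 = 102975/4 ≈ 25744.)
T(Y) = 2*Y*(-62 + Y) (T(Y) = (2*Y)*(-62 + Y) = 2*Y*(-62 + Y))
(-47048 + T(b(1/6 - 5/1, -3)))/(q + 41) = (-47048 + 2*5*(-62 + 5))/(102975/4 + 41) = (-47048 + 2*5*(-57))/(103139/4) = (-47048 - 570)*(4/103139) = -47618*4/103139 = -190472/103139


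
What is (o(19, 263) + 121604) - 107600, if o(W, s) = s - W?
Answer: 14248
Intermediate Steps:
(o(19, 263) + 121604) - 107600 = ((263 - 1*19) + 121604) - 107600 = ((263 - 19) + 121604) - 107600 = (244 + 121604) - 107600 = 121848 - 107600 = 14248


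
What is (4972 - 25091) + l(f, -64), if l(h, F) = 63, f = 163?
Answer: -20056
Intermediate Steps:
(4972 - 25091) + l(f, -64) = (4972 - 25091) + 63 = -20119 + 63 = -20056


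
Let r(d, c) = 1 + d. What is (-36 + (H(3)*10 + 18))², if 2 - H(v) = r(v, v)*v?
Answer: 13924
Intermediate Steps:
H(v) = 2 - v*(1 + v) (H(v) = 2 - (1 + v)*v = 2 - v*(1 + v))
(-36 + (H(3)*10 + 18))² = (-36 + ((2 - 1*3*(1 + 3))*10 + 18))² = (-36 + ((2 - 1*3*4)*10 + 18))² = (-36 + ((2 - 12)*10 + 18))² = (-36 + (-10*10 + 18))² = (-36 + (-100 + 18))² = (-36 - 82)² = (-118)² = 13924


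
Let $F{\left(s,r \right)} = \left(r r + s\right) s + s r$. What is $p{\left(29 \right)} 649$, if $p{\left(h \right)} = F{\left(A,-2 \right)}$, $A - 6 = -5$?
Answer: $1947$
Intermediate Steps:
$A = 1$ ($A = 6 - 5 = 1$)
$F{\left(s,r \right)} = r s + s \left(s + r^{2}\right)$ ($F{\left(s,r \right)} = \left(r^{2} + s\right) s + r s = \left(s + r^{2}\right) s + r s = s \left(s + r^{2}\right) + r s = r s + s \left(s + r^{2}\right)$)
$p{\left(h \right)} = 3$ ($p{\left(h \right)} = 1 \left(-2 + 1 + \left(-2\right)^{2}\right) = 1 \left(-2 + 1 + 4\right) = 1 \cdot 3 = 3$)
$p{\left(29 \right)} 649 = 3 \cdot 649 = 1947$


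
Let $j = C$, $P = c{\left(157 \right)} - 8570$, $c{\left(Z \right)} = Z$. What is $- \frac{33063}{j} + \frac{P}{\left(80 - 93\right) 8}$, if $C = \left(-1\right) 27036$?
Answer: $\frac{19241035}{234312} \approx 82.117$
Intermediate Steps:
$P = -8413$ ($P = 157 - 8570 = -8413$)
$C = -27036$
$j = -27036$
$- \frac{33063}{j} + \frac{P}{\left(80 - 93\right) 8} = - \frac{33063}{-27036} - \frac{8413}{\left(80 - 93\right) 8} = \left(-33063\right) \left(- \frac{1}{27036}\right) - \frac{8413}{\left(-13\right) 8} = \frac{11021}{9012} - \frac{8413}{-104} = \frac{11021}{9012} - - \frac{8413}{104} = \frac{11021}{9012} + \frac{8413}{104} = \frac{19241035}{234312}$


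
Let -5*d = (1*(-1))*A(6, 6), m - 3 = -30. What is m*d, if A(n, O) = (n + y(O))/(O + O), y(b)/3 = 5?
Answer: -189/20 ≈ -9.4500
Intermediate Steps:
m = -27 (m = 3 - 30 = -27)
y(b) = 15 (y(b) = 3*5 = 15)
A(n, O) = (15 + n)/(2*O) (A(n, O) = (n + 15)/(O + O) = (15 + n)/((2*O)) = (15 + n)*(1/(2*O)) = (15 + n)/(2*O))
d = 7/20 (d = -1*(-1)*(½)*(15 + 6)/6/5 = -(-1)*(½)*(⅙)*21/5 = -(-1)*7/(5*4) = -⅕*(-7/4) = 7/20 ≈ 0.35000)
m*d = -27*7/20 = -189/20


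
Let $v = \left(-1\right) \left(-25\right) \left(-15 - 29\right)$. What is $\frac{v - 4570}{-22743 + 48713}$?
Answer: $- \frac{81}{371} \approx -0.21833$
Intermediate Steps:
$v = -1100$ ($v = 25 \left(-44\right) = -1100$)
$\frac{v - 4570}{-22743 + 48713} = \frac{-1100 - 4570}{-22743 + 48713} = - \frac{5670}{25970} = \left(-5670\right) \frac{1}{25970} = - \frac{81}{371}$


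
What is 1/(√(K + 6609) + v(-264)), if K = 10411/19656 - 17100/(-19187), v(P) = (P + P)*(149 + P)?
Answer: 93469064832/5675431440876731 - 6*√10877745391097910/28377157204383655 ≈ 1.6447e-5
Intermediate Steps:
v(P) = 2*P*(149 + P) (v(P) = (2*P)*(149 + P) = 2*P*(149 + P))
K = 10936193/7696728 (K = 10411*(1/19656) - 17100*(-1/19187) = 10411/19656 + 17100/19187 = 10936193/7696728 ≈ 1.4209)
1/(√(K + 6609) + v(-264)) = 1/(√(10936193/7696728 + 6609) + 2*(-264)*(149 - 264)) = 1/(√(50878611545/7696728) + 2*(-264)*(-115)) = 1/(√10877745391097910/1282788 + 60720) = 1/(60720 + √10877745391097910/1282788)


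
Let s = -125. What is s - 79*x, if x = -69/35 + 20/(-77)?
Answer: 19736/385 ≈ 51.262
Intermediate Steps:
x = -859/385 (x = -69*1/35 + 20*(-1/77) = -69/35 - 20/77 = -859/385 ≈ -2.2312)
s - 79*x = -125 - 79*(-859/385) = -125 + 67861/385 = 19736/385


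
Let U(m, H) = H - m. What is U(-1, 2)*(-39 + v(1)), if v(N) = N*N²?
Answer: -114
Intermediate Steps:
v(N) = N³
U(-1, 2)*(-39 + v(1)) = (2 - 1*(-1))*(-39 + 1³) = (2 + 1)*(-39 + 1) = 3*(-38) = -114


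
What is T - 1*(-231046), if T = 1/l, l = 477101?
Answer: 110232277647/477101 ≈ 2.3105e+5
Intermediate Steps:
T = 1/477101 ≈ 2.0960e-6
T - 1*(-231046) = 1/477101 - 1*(-231046) = 1/477101 + 231046 = 110232277647/477101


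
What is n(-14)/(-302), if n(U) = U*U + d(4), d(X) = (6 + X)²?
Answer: -148/151 ≈ -0.98013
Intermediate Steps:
n(U) = 100 + U² (n(U) = U*U + (6 + 4)² = U² + 10² = U² + 100 = 100 + U²)
n(-14)/(-302) = (100 + (-14)²)/(-302) = (100 + 196)*(-1/302) = 296*(-1/302) = -148/151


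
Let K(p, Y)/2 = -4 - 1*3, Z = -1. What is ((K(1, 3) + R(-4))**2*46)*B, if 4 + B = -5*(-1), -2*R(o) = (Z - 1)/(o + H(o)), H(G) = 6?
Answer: 16767/2 ≈ 8383.5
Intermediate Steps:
K(p, Y) = -14 (K(p, Y) = 2*(-4 - 1*3) = 2*(-4 - 3) = 2*(-7) = -14)
R(o) = 1/(6 + o) (R(o) = -(-1 - 1)/(2*(o + 6)) = -(-1)/(6 + o) = 1/(6 + o))
B = 1 (B = -4 - 5*(-1) = -4 + 5 = 1)
((K(1, 3) + R(-4))**2*46)*B = ((-14 + 1/(6 - 4))**2*46)*1 = ((-14 + 1/2)**2*46)*1 = ((-27/2)**2*46)*1 = ((729/4)*46)*1 = (16767/2)*1 = 16767/2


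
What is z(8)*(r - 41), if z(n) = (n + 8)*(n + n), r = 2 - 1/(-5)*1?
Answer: -49664/5 ≈ -9932.8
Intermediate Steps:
r = 11/5 (r = 2 - 1*(-⅕)*1 = 2 + (⅕)*1 = 2 + ⅕ = 11/5 ≈ 2.2000)
z(n) = 2*n*(8 + n) (z(n) = (8 + n)*(2*n) = 2*n*(8 + n))
z(8)*(r - 41) = (2*8*(8 + 8))*(11/5 - 41) = (2*8*16)*(-194/5) = 256*(-194/5) = -49664/5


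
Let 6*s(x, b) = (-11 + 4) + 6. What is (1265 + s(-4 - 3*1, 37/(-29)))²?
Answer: 57592921/36 ≈ 1.5998e+6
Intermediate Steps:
s(x, b) = -⅙ (s(x, b) = ((-11 + 4) + 6)/6 = (-7 + 6)/6 = (⅙)*(-1) = -⅙)
(1265 + s(-4 - 3*1, 37/(-29)))² = (1265 - ⅙)² = (7589/6)² = 57592921/36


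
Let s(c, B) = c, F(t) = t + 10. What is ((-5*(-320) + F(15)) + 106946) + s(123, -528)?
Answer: 108694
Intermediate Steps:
F(t) = 10 + t
((-5*(-320) + F(15)) + 106946) + s(123, -528) = ((-5*(-320) + (10 + 15)) + 106946) + 123 = ((1600 + 25) + 106946) + 123 = (1625 + 106946) + 123 = 108571 + 123 = 108694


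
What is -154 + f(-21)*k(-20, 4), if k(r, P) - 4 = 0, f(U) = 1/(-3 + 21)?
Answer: -1384/9 ≈ -153.78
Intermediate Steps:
f(U) = 1/18
k(r, P) = 4 (k(r, P) = 4 + 0 = 4)
-154 + f(-21)*k(-20, 4) = -154 + (1/18)*4 = -154 + 2/9 = -1384/9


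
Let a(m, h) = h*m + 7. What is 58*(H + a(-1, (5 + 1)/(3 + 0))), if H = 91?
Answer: 5568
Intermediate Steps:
a(m, h) = 7 + h*m
58*(H + a(-1, (5 + 1)/(3 + 0))) = 58*(91 + (7 + ((5 + 1)/(3 + 0))*(-1))) = 58*(91 + (7 + (6/3)*(-1))) = 58*(91 + (7 + (6*(1/3))*(-1))) = 58*(91 + (7 + 2*(-1))) = 58*(91 + (7 - 2)) = 58*(91 + 5) = 58*96 = 5568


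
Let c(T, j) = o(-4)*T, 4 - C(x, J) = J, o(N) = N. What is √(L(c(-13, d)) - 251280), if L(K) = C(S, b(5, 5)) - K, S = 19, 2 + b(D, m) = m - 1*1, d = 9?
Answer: I*√251330 ≈ 501.33*I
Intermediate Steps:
b(D, m) = -3 + m (b(D, m) = -2 + (m - 1*1) = -2 + (m - 1) = -2 + (-1 + m) = -3 + m)
C(x, J) = 4 - J
c(T, j) = -4*T
L(K) = 2 - K (L(K) = (4 - (-3 + 5)) - K = (4 - 1*2) - K = (4 - 2) - K = 2 - K)
√(L(c(-13, d)) - 251280) = √((2 - (-4)*(-13)) - 251280) = √((2 - 1*52) - 251280) = √((2 - 52) - 251280) = √(-50 - 251280) = √(-251330) = I*√251330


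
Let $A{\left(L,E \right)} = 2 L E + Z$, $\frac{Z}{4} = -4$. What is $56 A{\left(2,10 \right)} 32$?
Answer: $43008$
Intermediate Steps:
$Z = -16$ ($Z = 4 \left(-4\right) = -16$)
$A{\left(L,E \right)} = -16 + 2 E L$ ($A{\left(L,E \right)} = 2 L E - 16 = 2 E L - 16 = -16 + 2 E L$)
$56 A{\left(2,10 \right)} 32 = 56 \left(-16 + 2 \cdot 10 \cdot 2\right) 32 = 56 \left(-16 + 40\right) 32 = 56 \cdot 24 \cdot 32 = 1344 \cdot 32 = 43008$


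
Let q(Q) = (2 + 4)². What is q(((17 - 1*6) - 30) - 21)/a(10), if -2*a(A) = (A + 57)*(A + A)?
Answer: -18/335 ≈ -0.053731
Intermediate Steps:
q(Q) = 36 (q(Q) = 6² = 36)
a(A) = -A*(57 + A) (a(A) = -(A + 57)*(A + A)/2 = -(57 + A)*2*A/2 = -A*(57 + A))
q(((17 - 1*6) - 30) - 21)/a(10) = 36/((-1*10*(57 + 10))) = 36/((-1*10*67)) = 36/(-670) = 36*(-1/670) = -18/335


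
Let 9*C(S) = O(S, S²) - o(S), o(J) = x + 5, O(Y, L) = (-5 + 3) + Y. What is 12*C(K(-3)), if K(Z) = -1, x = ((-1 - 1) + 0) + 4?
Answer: -40/3 ≈ -13.333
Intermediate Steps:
O(Y, L) = -2 + Y
x = 2 (x = (-2 + 0) + 4 = -2 + 4 = 2)
o(J) = 7 (o(J) = 2 + 5 = 7)
C(S) = -1 + S/9 (C(S) = ((-2 + S) - 1*7)/9 = ((-2 + S) - 7)/9 = (-9 + S)/9 = -1 + S/9)
12*C(K(-3)) = 12*(-1 + (⅑)*(-1)) = 12*(-1 - ⅑) = 12*(-10/9) = -40/3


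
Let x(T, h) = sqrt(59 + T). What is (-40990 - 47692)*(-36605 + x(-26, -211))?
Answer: 3246204610 - 88682*sqrt(33) ≈ 3.2457e+9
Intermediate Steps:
(-40990 - 47692)*(-36605 + x(-26, -211)) = (-40990 - 47692)*(-36605 + sqrt(59 - 26)) = -88682*(-36605 + sqrt(33)) = 3246204610 - 88682*sqrt(33)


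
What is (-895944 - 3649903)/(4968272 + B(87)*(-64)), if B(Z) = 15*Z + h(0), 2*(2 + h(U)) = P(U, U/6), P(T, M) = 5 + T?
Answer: -4545847/4884720 ≈ -0.93063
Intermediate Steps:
h(U) = ½ + U/2 (h(U) = -2 + (5 + U)/2 = -2 + (5/2 + U/2) = ½ + U/2)
B(Z) = ½ + 15*Z (B(Z) = 15*Z + (½ + (½)*0) = 15*Z + (½ + 0) = 15*Z + ½ = ½ + 15*Z)
(-895944 - 3649903)/(4968272 + B(87)*(-64)) = (-895944 - 3649903)/(4968272 + (½ + 15*87)*(-64)) = -4545847/(4968272 + (½ + 1305)*(-64)) = -4545847/(4968272 + (2611/2)*(-64)) = -4545847/(4968272 - 83552) = -4545847/4884720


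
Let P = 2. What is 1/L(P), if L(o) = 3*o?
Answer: ⅙ ≈ 0.16667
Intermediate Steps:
1/L(P) = 1/(3*2) = 1/6 = ⅙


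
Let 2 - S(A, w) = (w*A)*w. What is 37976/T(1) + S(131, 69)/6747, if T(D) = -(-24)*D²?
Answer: 10052314/6747 ≈ 1489.9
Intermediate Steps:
S(A, w) = 2 - A*w² (S(A, w) = 2 - w*A*w = 2 - A*w*w = 2 - A*w²)
T(D) = 24*D²
37976/T(1) + S(131, 69)/6747 = 37976/((24*1²)) + (2 - 1*131*69²)/6747 = 37976/((24*1)) + (2 - 1*131*4761)*(1/6747) = 37976/24 + (2 - 623691)*(1/6747) = 37976*(1/24) - 623689*1/6747 = 4747/3 - 623689/6747 = 10052314/6747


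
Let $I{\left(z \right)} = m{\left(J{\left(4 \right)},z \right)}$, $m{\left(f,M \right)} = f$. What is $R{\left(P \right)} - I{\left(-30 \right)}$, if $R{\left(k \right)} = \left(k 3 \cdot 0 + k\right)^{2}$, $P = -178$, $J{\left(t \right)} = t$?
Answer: $31680$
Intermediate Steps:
$R{\left(k \right)} = k^{2}$ ($R{\left(k \right)} = \left(3 k 0 + k\right)^{2} = \left(0 + k\right)^{2} = k^{2}$)
$I{\left(z \right)} = 4$
$R{\left(P \right)} - I{\left(-30 \right)} = \left(-178\right)^{2} - 4 = 31684 - 4 = 31680$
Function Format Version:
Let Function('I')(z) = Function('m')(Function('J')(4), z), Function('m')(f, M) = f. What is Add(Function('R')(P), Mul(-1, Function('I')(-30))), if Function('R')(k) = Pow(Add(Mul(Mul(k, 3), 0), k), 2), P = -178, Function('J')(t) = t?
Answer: 31680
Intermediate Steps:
Function('R')(k) = Pow(k, 2) (Function('R')(k) = Pow(Add(Mul(Mul(3, k), 0), k), 2) = Pow(Add(0, k), 2) = Pow(k, 2))
Function('I')(z) = 4
Add(Function('R')(P), Mul(-1, Function('I')(-30))) = Add(Pow(-178, 2), Mul(-1, 4)) = Add(31684, -4) = 31680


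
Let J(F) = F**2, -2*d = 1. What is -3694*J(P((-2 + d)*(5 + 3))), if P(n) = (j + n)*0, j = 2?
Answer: 0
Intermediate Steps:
d = -1/2 (d = -1/2*1 = -1/2 ≈ -0.50000)
P(n) = 0 (P(n) = (2 + n)*0 = 0)
-3694*J(P((-2 + d)*(5 + 3))) = -3694*0**2 = -3694*0 = 0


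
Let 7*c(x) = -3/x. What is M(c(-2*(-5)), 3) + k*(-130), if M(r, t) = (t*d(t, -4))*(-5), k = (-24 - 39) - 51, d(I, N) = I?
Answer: 14775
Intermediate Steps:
c(x) = -3/(7*x) (c(x) = (-3/x)/7 = -3/(7*x))
k = -114 (k = -63 - 51 = -114)
M(r, t) = -5*t² (M(r, t) = (t*t)*(-5) = t²*(-5) = -5*t²)
M(c(-2*(-5)), 3) + k*(-130) = -5*3² - 114*(-130) = -5*9 + 14820 = -45 + 14820 = 14775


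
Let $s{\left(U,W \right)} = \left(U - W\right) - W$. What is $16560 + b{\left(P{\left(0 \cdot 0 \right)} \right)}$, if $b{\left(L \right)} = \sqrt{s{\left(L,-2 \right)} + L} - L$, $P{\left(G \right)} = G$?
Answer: $16562$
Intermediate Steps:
$s{\left(U,W \right)} = U - 2 W$
$b{\left(L \right)} = \sqrt{4 + 2 L} - L$ ($b{\left(L \right)} = \sqrt{\left(L - -4\right) + L} - L = \sqrt{\left(L + 4\right) + L} - L = \sqrt{\left(4 + L\right) + L} - L = \sqrt{4 + 2 L} - L$)
$16560 + b{\left(P{\left(0 \cdot 0 \right)} \right)} = 16560 - - \sqrt{4 + 2 \cdot 0 \cdot 0} = 16560 - - \sqrt{4 + 2 \cdot 0} = 16560 + \left(\sqrt{4 + 0} + 0\right) = 16560 + \left(\sqrt{4} + 0\right) = 16560 + \left(2 + 0\right) = 16560 + 2 = 16562$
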